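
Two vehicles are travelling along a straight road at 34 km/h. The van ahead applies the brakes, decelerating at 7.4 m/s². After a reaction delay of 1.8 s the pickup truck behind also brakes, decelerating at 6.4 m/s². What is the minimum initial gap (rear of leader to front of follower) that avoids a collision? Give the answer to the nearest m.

Minimum gap ≈ 18 m

34 km/h ÷ 3.6 = 9.4444 m/s.
Leader travels v²/(2a_L) = 89.197 / 14.800 = 6.027 m before stopping.
Follower covers v·t_r = 9.4444 × 1.8 = 17.000 m while reacting, then v²/(2a_F) = 89.197 / 12.800 = 6.969 m while braking, for a total of 17.000 + 6.969 = 23.969 m.
Since a_F ≤ a_L and the follower starts braking later, the follower is never slower than the leader, so the closest approach is when both have stopped.
Minimum gap = 23.969 − 6.027 = 17.942 m.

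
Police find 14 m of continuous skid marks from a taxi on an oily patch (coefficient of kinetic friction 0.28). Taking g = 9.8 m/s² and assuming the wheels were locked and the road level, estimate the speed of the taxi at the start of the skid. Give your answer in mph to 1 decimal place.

Deceleration a = μg = 0.28 × 9.8 = 2.744 m/s².
v = √(2a·d) = √(2 × 2.744 × 14) = √76.832 = 8.7654 m/s.
= 8.7654 ÷ 0.44704 = 19.608 mph.

Initial speed ≈ 19.6 mph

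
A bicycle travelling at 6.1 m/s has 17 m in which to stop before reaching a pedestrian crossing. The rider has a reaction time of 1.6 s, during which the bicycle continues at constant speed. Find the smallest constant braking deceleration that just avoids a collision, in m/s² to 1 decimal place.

Distance covered during reaction = 6.1000 × 1.6 = 9.760 m.
Distance available for braking: 17 − 9.760 = 7.240 m.
v² = 2a·d ⇒ a = v²/(2d) = 6.1000² / (2 × 7.240) = 37.210 / 14.480 = 2.5698 m/s².

Required deceleration ≈ 2.6 m/s²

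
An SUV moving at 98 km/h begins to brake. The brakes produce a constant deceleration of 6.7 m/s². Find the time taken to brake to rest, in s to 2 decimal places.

98 km/h ÷ 3.6 = 27.2222 m/s.
Braking time = v/a = 27.2222 / 6.700 = 4.063 s.

Braking time ≈ 4.06 s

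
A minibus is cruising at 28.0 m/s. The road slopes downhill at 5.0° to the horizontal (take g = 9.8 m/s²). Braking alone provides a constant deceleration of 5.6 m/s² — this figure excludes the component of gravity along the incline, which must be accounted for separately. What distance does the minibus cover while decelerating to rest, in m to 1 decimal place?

Braking distance ≈ 82.6 m

Gravity along the downhill slope reduces the braking deceleration: a_eff = 5.600 − 9.8·sin 5.0° = 5.600 − 0.854 = 4.746 m/s².
Braking distance = v²/(2a) = 28.0000² / (2 × 4.746) = 784.000 / 9.492 = 82.596 m.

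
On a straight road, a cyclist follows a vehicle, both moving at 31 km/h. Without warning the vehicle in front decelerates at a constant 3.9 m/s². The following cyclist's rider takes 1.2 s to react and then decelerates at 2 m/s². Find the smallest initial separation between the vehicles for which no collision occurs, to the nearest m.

Minimum gap ≈ 19 m

31 km/h ÷ 3.6 = 8.6111 m/s.
Leader travels v²/(2a_L) = 74.151 / 7.800 = 9.507 m before stopping.
Follower covers v·t_r = 8.6111 × 1.2 = 10.333 m while reacting, then v²/(2a_F) = 74.151 / 4.000 = 18.538 m while braking, for a total of 10.333 + 18.538 = 28.871 m.
Since a_F ≤ a_L and the follower starts braking later, the follower is never slower than the leader, so the closest approach is when both have stopped.
Minimum gap = 28.871 − 9.507 = 19.364 m.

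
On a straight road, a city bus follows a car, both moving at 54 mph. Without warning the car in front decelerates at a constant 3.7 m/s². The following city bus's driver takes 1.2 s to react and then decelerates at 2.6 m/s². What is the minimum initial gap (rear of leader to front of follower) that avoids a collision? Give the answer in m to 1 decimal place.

54 mph × 0.44704 = 24.1402 m/s.
Leader travels v²/(2a_L) = 582.749 / 7.400 = 78.750 m before stopping.
Follower covers v·t_r = 24.1402 × 1.2 = 28.968 m while reacting, then v²/(2a_F) = 582.749 / 5.200 = 112.067 m while braking, for a total of 28.968 + 112.067 = 141.035 m.
Since a_F ≤ a_L and the follower starts braking later, the follower is never slower than the leader, so the closest approach is when both have stopped.
Minimum gap = 141.035 − 78.750 = 62.285 m.

Minimum gap ≈ 62.3 m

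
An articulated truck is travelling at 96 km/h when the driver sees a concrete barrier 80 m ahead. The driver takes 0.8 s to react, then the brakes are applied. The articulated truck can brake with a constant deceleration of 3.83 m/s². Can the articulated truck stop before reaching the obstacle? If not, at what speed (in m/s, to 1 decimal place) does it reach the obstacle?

96 km/h ÷ 3.6 = 26.6667 m/s.
Reaction distance = 26.6667 × 0.8 = 21.333 m.
Braking distance needed to stop: v²/(2a) = 711.113 / 7.660 = 92.835 m, so total needed = 21.333 + 92.835 = 114.168 m > 80 m — it cannot stop.
Distance remaining when braking begins: 80 − 21.333 = 58.667 m.
v² = v₀² − 2a·d = 711.113 − 2 × 3.830 × 58.667 = 261.724 m²/s².
v = √261.724 = 16.178 m/s.

No — it strikes the obstacle at 16.2 m/s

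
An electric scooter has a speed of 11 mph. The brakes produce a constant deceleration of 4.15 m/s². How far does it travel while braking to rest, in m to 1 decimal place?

Braking distance ≈ 2.9 m

11 mph × 0.44704 = 4.9174 m/s.
Braking distance = v²/(2a) = 4.9174² / (2 × 4.150) = 24.181 / 8.300 = 2.913 m.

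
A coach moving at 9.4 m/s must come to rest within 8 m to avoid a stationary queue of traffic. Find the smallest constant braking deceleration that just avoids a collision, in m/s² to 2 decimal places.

v² = 2a·d ⇒ a = v²/(2d) = 9.4000² / (2 × 8.000) = 88.360 / 16.000 = 5.5225 m/s².

Required deceleration ≈ 5.52 m/s²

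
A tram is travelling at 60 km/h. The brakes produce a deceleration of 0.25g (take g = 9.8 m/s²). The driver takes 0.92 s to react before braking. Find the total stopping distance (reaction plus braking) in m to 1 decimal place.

60 km/h ÷ 3.6 = 16.6667 m/s.
a = 0.25 × 9.8 = 2.450 m/s².
Reaction distance = v·t_r = 16.6667 × 0.92 = 15.333 m.
Braking distance = v²/(2a) = 16.6667² / (2 × 2.450) = 277.779 / 4.900 = 56.690 m.
Total = 15.333 + 56.690 = 72.023 m.

Total stopping distance ≈ 72.0 m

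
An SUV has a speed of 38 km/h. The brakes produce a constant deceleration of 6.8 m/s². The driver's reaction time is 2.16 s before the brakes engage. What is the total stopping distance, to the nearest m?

Total stopping distance ≈ 31 m

38 km/h ÷ 3.6 = 10.5556 m/s.
Reaction distance = v·t_r = 10.5556 × 2.16 = 22.800 m.
Braking distance = v²/(2a) = 10.5556² / (2 × 6.800) = 111.421 / 13.600 = 8.193 m.
Total = 22.800 + 8.193 = 30.993 m.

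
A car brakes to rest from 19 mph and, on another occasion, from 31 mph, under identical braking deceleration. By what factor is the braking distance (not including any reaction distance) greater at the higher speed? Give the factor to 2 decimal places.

Braking distance d = v²/(2a), so with a fixed, d ∝ v².
Factor = (31/19)² = 1.6316² = 2.6621.

Factor ≈ 2.66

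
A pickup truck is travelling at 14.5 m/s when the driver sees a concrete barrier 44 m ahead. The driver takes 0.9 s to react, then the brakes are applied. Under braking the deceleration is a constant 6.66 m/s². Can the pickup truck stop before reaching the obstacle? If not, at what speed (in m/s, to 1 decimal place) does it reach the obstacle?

Reaction distance = 14.5000 × 0.9 = 13.050 m.
Braking distance = v²/(2a) = 210.250 / 13.320 = 15.785 m.
Total stopping distance = 13.050 + 15.785 = 28.835 m, vs 44 m available — it stops with 44 − 28.835 = 15.165 m to spare.

Yes — it stops about 15.2 m short of the obstacle, so it never reaches it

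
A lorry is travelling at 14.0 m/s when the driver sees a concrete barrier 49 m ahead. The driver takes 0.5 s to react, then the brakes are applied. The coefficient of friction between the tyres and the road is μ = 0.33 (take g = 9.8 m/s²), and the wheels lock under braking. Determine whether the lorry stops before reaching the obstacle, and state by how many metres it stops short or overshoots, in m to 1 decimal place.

Yes — it stops 11.7 m short of the obstacle

a = μg = 0.33 × 9.8 = 3.234 m/s².
Reaction distance = 14.0000 × 0.5 = 7.000 m.
Braking distance = v²/(2a) = 196.000 / 6.468 = 30.303 m.
Total stopping distance = 7.000 + 30.303 = 37.303 m, vs 49 m available — it stops with 49 − 37.303 = 11.697 m to spare.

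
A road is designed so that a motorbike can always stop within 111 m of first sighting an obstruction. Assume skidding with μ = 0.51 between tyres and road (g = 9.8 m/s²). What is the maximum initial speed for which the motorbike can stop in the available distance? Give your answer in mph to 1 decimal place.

a = μg = 0.51 × 9.8 = 4.998 m/s².
v²/(2a) = d ⇒ v = √(2 × 4.998 × 111) = √1109.56 = 33.3101 m/s.
33.3101 m/s ÷ 0.44704 = 74.513 mph.

Maximum speed ≈ 74.5 mph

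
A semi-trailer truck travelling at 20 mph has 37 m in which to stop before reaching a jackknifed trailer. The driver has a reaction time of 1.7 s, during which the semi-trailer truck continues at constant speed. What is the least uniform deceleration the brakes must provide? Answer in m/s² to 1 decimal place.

20 mph × 0.44704 = 8.9408 m/s.
Distance covered during reaction = 8.9408 × 1.7 = 15.199 m.
Distance available for braking: 37 − 15.199 = 21.801 m.
v² = 2a·d ⇒ a = v²/(2d) = 8.9408² / (2 × 21.801) = 79.938 / 43.602 = 1.8334 m/s².

Required deceleration ≈ 1.8 m/s²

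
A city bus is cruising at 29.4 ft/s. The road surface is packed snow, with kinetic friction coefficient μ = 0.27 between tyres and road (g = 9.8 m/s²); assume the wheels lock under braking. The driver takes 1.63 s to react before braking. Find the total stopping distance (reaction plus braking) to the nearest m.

Total stopping distance ≈ 30 m

29.4 ft/s × 0.3048 = 8.9611 m/s.
a = μg = 0.27 × 9.8 = 2.646 m/s².
Reaction distance = v·t_r = 8.9611 × 1.63 = 14.607 m.
Braking distance = v²/(2a) = 8.9611² / (2 × 2.646) = 80.301 / 5.292 = 15.174 m.
Total = 14.607 + 15.174 = 29.781 m.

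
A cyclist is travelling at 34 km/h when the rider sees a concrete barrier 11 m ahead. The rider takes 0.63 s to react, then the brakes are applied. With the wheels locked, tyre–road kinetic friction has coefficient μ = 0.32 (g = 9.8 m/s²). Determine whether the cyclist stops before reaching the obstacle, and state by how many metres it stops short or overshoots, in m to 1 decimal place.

34 km/h ÷ 3.6 = 9.4444 m/s.
a = μg = 0.32 × 9.8 = 3.136 m/s².
Reaction distance = 9.4444 × 0.63 = 5.950 m.
Braking distance = v²/(2a) = 89.197 / 6.272 = 14.221 m.
Total stopping distance = 5.950 + 14.221 = 20.171 m, vs 11 m available — it cannot stop in time and overshoots by 20.171 − 11 = 9.171 m.

No — it overshoots by 9.2 m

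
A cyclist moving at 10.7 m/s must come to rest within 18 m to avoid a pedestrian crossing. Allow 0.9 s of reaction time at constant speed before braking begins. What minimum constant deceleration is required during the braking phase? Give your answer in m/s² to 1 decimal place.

Required deceleration ≈ 6.8 m/s²

Distance covered during reaction = 10.7000 × 0.9 = 9.630 m.
Distance available for braking: 18 − 9.630 = 8.370 m.
v² = 2a·d ⇒ a = v²/(2d) = 10.7000² / (2 × 8.370) = 114.490 / 16.740 = 6.8393 m/s².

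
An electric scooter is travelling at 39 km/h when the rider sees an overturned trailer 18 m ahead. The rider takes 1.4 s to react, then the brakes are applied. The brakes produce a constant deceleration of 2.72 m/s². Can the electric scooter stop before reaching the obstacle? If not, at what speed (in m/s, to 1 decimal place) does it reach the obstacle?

39 km/h ÷ 3.6 = 10.8333 m/s.
Reaction distance = 10.8333 × 1.4 = 15.167 m.
Braking distance needed to stop: v²/(2a) = 117.360 / 5.440 = 21.574 m, so total needed = 15.167 + 21.574 = 36.741 m > 18 m — it cannot stop.
Distance remaining when braking begins: 18 − 15.167 = 2.833 m.
v² = v₀² − 2a·d = 117.360 − 2 × 2.720 × 2.833 = 101.948 m²/s².
v = √101.948 = 10.097 m/s.

No — it strikes the obstacle at 10.1 m/s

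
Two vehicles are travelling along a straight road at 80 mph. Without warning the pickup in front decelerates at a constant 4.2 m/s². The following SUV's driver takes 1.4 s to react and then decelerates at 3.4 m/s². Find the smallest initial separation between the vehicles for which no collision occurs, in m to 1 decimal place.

Minimum gap ≈ 85.9 m

80 mph × 0.44704 = 35.7632 m/s.
Leader travels v²/(2a_L) = 1279.006 / 8.400 = 152.263 m before stopping.
Follower covers v·t_r = 35.7632 × 1.4 = 50.068 m while reacting, then v²/(2a_F) = 1279.006 / 6.800 = 188.089 m while braking, for a total of 50.068 + 188.089 = 238.157 m.
Since a_F ≤ a_L and the follower starts braking later, the follower is never slower than the leader, so the closest approach is when both have stopped.
Minimum gap = 238.157 − 152.263 = 85.894 m.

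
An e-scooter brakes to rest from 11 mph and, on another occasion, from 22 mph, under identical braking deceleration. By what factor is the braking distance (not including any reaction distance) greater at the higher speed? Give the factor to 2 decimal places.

Braking distance d = v²/(2a), so with a fixed, d ∝ v².
Factor = (22/11)² = 2.0000² = 4.0000.

Factor ≈ 4.00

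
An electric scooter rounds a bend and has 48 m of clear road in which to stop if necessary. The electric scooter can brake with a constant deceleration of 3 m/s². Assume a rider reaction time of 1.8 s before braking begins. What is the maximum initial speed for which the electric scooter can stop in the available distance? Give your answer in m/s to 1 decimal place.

Stopping distance: v·t_r + v²/(2a) = 48 with t_r = 1.8 s and a = 3.000 m/s².
So v² + 10.800 v − 288.00 = 0.
Positive root: v = −a·t_r + √((a·t_r)² + 2a·d) = −5.400 + √(29.160 + 288.00) = 12.4090 m/s.

Maximum speed ≈ 12.4 m/s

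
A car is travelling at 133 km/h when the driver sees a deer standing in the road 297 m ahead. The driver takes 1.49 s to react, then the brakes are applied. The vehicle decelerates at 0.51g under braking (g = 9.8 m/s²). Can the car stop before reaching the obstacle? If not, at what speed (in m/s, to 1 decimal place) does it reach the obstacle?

Yes — it stops about 105.4 m short of the obstacle, so it never reaches it

133 km/h ÷ 3.6 = 36.9444 m/s.
a = 0.51 × 9.8 = 4.998 m/s².
Reaction distance = 36.9444 × 1.49 = 55.047 m.
Braking distance = v²/(2a) = 1364.889 / 9.996 = 136.544 m.
Total stopping distance = 55.047 + 136.544 = 191.591 m, vs 297 m available — it stops with 297 − 191.591 = 105.409 m to spare.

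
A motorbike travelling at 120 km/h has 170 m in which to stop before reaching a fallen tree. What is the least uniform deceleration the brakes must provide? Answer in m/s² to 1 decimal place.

120 km/h ÷ 3.6 = 33.3333 m/s.
v² = 2a·d ⇒ a = v²/(2d) = 33.3333² / (2 × 170.000) = 1111.109 / 340.000 = 3.2680 m/s².

Required deceleration ≈ 3.3 m/s²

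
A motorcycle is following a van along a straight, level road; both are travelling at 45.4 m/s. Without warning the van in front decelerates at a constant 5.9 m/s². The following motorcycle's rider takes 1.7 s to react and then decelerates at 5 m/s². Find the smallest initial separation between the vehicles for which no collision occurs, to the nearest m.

Leader travels v²/(2a_L) = 2061.160 / 11.800 = 174.675 m before stopping.
Follower covers v·t_r = 45.4000 × 1.7 = 77.180 m while reacting, then v²/(2a_F) = 2061.160 / 10.000 = 206.116 m while braking, for a total of 77.180 + 206.116 = 283.296 m.
Since a_F ≤ a_L and the follower starts braking later, the follower is never slower than the leader, so the closest approach is when both have stopped.
Minimum gap = 283.296 − 174.675 = 108.621 m.

Minimum gap ≈ 109 m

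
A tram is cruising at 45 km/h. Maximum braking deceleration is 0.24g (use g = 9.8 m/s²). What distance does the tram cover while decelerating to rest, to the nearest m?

Braking distance ≈ 33 m

45 km/h ÷ 3.6 = 12.5000 m/s.
a = 0.24 × 9.8 = 2.352 m/s².
Braking distance = v²/(2a) = 12.5000² / (2 × 2.352) = 156.250 / 4.704 = 33.216 m.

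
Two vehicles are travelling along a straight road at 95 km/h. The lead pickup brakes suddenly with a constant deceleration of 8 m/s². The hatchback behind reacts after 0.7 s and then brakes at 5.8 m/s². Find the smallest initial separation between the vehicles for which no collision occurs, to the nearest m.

Minimum gap ≈ 35 m

95 km/h ÷ 3.6 = 26.3889 m/s.
Leader travels v²/(2a_L) = 696.374 / 16.000 = 43.523 m before stopping.
Follower covers v·t_r = 26.3889 × 0.7 = 18.472 m while reacting, then v²/(2a_F) = 696.374 / 11.600 = 60.032 m while braking, for a total of 18.472 + 60.032 = 78.504 m.
Since a_F ≤ a_L and the follower starts braking later, the follower is never slower than the leader, so the closest approach is when both have stopped.
Minimum gap = 78.504 − 43.523 = 34.981 m.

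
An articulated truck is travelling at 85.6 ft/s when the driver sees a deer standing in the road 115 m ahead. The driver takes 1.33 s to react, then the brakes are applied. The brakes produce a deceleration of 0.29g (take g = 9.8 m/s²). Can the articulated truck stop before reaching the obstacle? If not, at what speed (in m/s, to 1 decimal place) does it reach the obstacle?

85.6 ft/s × 0.3048 = 26.0909 m/s.
a = 0.29 × 9.8 = 2.842 m/s².
Reaction distance = 26.0909 × 1.33 = 34.701 m.
Braking distance needed to stop: v²/(2a) = 680.735 / 5.684 = 119.763 m, so total needed = 34.701 + 119.763 = 154.464 m > 115 m — it cannot stop.
Distance remaining when braking begins: 115 − 34.701 = 80.299 m.
v² = v₀² − 2a·d = 680.735 − 2 × 2.842 × 80.299 = 224.315 m²/s².
v = √224.315 = 14.977 m/s.

No — it strikes the obstacle at 15.0 m/s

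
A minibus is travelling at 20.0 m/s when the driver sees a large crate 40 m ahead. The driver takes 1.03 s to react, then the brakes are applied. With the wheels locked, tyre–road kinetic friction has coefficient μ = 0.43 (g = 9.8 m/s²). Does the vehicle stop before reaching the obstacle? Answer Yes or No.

No

a = μg = 0.43 × 9.8 = 4.214 m/s².
Reaction distance = 20.0000 × 1.03 = 20.600 m.
Braking distance = v²/(2a) = 400.000 / 8.428 = 47.461 m.
Total stopping distance = 20.600 + 47.461 = 68.061 m, vs 40 m available — it cannot stop in time and overshoots by 68.061 − 40 = 28.061 m.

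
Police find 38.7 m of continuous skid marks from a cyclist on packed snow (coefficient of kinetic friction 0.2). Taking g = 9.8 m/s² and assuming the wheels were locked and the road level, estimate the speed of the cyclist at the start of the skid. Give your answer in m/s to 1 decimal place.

Initial speed ≈ 12.3 m/s

Deceleration a = μg = 0.2 × 9.8 = 1.960 m/s².
v = √(2a·d) = √(2 × 1.960 × 38.7) = √151.704 = 12.3168 m/s.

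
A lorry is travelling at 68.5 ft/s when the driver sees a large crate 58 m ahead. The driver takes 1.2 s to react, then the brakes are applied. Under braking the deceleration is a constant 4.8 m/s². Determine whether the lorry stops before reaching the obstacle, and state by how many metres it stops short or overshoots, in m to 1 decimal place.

68.5 ft/s × 0.3048 = 20.8788 m/s.
Reaction distance = 20.8788 × 1.2 = 25.055 m.
Braking distance = v²/(2a) = 435.924 / 9.600 = 45.409 m.
Total stopping distance = 25.055 + 45.409 = 70.464 m, vs 58 m available — it cannot stop in time and overshoots by 70.464 − 58 = 12.464 m.

No — it overshoots by 12.5 m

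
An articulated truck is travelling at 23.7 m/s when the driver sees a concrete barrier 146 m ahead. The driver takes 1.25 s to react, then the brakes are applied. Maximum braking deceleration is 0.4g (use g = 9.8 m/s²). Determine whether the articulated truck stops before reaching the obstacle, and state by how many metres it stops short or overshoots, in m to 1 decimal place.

a = 0.4 × 9.8 = 3.920 m/s².
Reaction distance = 23.7000 × 1.25 = 29.625 m.
Braking distance = v²/(2a) = 561.690 / 7.840 = 71.644 m.
Total stopping distance = 29.625 + 71.644 = 101.269 m, vs 146 m available — it stops with 146 − 101.269 = 44.731 m to spare.

Yes — it stops 44.7 m short of the obstacle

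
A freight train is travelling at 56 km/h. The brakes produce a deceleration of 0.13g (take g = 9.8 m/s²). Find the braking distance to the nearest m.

Braking distance ≈ 95 m

56 km/h ÷ 3.6 = 15.5556 m/s.
a = 0.13 × 9.8 = 1.274 m/s².
Braking distance = v²/(2a) = 15.5556² / (2 × 1.274) = 241.977 / 2.548 = 94.967 m.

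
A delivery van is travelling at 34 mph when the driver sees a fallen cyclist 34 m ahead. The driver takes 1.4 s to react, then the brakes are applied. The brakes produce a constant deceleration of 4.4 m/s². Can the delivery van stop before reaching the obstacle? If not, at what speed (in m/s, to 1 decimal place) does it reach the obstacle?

No — it strikes the obstacle at 10.9 m/s

34 mph × 0.44704 = 15.1994 m/s.
Reaction distance = 15.1994 × 1.4 = 21.279 m.
Braking distance needed to stop: v²/(2a) = 231.022 / 8.800 = 26.252 m, so total needed = 21.279 + 26.252 = 47.531 m > 34 m — it cannot stop.
Distance remaining when braking begins: 34 − 21.279 = 12.721 m.
v² = v₀² − 2a·d = 231.022 − 2 × 4.400 × 12.721 = 119.077 m²/s².
v = √119.077 = 10.912 m/s.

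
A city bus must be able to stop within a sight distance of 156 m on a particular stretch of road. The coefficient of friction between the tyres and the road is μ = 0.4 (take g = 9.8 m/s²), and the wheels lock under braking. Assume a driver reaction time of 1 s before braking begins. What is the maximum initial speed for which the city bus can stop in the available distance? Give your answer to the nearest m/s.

Maximum speed ≈ 31 m/s

a = μg = 0.4 × 9.8 = 3.920 m/s².
Stopping distance: v·t_r + v²/(2a) = 156 with t_r = 1 s and a = 3.920 m/s².
So v² + 7.840 v − 1223.04 = 0.
Positive root: v = −a·t_r + √((a·t_r)² + 2a·d) = −3.920 + √(15.366 + 1223.04) = 31.2710 m/s.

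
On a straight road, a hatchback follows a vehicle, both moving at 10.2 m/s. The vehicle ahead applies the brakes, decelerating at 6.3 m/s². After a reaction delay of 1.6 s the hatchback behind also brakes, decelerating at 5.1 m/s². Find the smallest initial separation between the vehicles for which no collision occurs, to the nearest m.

Leader travels v²/(2a_L) = 104.040 / 12.600 = 8.257 m before stopping.
Follower covers v·t_r = 10.2000 × 1.6 = 16.320 m while reacting, then v²/(2a_F) = 104.040 / 10.200 = 10.200 m while braking, for a total of 16.320 + 10.200 = 26.520 m.
Since a_F ≤ a_L and the follower starts braking later, the follower is never slower than the leader, so the closest approach is when both have stopped.
Minimum gap = 26.520 − 8.257 = 18.263 m.

Minimum gap ≈ 18 m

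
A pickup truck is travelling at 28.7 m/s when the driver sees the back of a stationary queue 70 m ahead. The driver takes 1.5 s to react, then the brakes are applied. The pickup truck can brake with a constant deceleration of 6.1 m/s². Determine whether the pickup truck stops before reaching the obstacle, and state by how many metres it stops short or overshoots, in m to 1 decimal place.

Reaction distance = 28.7000 × 1.5 = 43.050 m.
Braking distance = v²/(2a) = 823.690 / 12.200 = 67.516 m.
Total stopping distance = 43.050 + 67.516 = 110.566 m, vs 70 m available — it cannot stop in time and overshoots by 110.566 − 70 = 40.566 m.

No — it overshoots by 40.6 m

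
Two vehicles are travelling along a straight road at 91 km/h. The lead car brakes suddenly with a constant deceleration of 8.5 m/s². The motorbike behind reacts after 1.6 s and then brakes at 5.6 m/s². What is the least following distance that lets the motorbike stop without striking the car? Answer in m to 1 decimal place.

Minimum gap ≈ 59.9 m

91 km/h ÷ 3.6 = 25.2778 m/s.
Leader travels v²/(2a_L) = 638.967 / 17.000 = 37.586 m before stopping.
Follower covers v·t_r = 25.2778 × 1.6 = 40.444 m while reacting, then v²/(2a_F) = 638.967 / 11.200 = 57.051 m while braking, for a total of 40.444 + 57.051 = 97.495 m.
Since a_F ≤ a_L and the follower starts braking later, the follower is never slower than the leader, so the closest approach is when both have stopped.
Minimum gap = 97.495 − 37.586 = 59.909 m.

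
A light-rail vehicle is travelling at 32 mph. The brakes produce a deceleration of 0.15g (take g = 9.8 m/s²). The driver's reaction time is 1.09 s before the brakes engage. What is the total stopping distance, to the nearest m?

Total stopping distance ≈ 85 m

32 mph × 0.44704 = 14.3053 m/s.
a = 0.15 × 9.8 = 1.470 m/s².
Reaction distance = v·t_r = 14.3053 × 1.09 = 15.593 m.
Braking distance = v²/(2a) = 14.3053² / (2 × 1.470) = 204.642 / 2.940 = 69.606 m.
Total = 15.593 + 69.606 = 85.199 m.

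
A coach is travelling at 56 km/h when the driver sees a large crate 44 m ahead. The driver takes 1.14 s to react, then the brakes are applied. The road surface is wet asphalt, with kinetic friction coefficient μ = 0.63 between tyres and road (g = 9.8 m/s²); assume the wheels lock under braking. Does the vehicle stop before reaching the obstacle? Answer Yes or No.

56 km/h ÷ 3.6 = 15.5556 m/s.
a = μg = 0.63 × 9.8 = 6.174 m/s².
Reaction distance = 15.5556 × 1.14 = 17.733 m.
Braking distance = v²/(2a) = 241.977 / 12.348 = 19.596 m.
Total stopping distance = 17.733 + 19.596 = 37.329 m, vs 44 m available — it stops with 44 − 37.329 = 6.671 m to spare.

Yes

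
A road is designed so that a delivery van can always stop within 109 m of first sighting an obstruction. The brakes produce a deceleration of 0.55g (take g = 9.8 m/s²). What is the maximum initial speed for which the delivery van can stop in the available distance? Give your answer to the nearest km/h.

Maximum speed ≈ 123 km/h

a = 0.55 × 9.8 = 5.390 m/s².
v²/(2a) = d ⇒ v = √(2 × 5.390 × 109) = √1175.02 = 34.2786 m/s.
34.2786 m/s × 3.6 = 123.403 km/h.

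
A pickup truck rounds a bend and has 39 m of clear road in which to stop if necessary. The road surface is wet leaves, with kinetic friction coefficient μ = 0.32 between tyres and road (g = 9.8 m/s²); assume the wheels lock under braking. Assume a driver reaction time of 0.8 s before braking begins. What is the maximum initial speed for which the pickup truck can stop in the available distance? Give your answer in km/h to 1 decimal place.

Maximum speed ≈ 48.0 km/h

a = μg = 0.32 × 9.8 = 3.136 m/s².
Stopping distance: v·t_r + v²/(2a) = 39 with t_r = 0.8 s and a = 3.136 m/s².
So v² + 5.018 v − 244.61 = 0.
Positive root: v = −a·t_r + √((a·t_r)² + 2a·d) = −2.509 + √(6.295 + 244.61) = 13.3310 m/s.
13.3310 m/s × 3.6 = 47.992 km/h.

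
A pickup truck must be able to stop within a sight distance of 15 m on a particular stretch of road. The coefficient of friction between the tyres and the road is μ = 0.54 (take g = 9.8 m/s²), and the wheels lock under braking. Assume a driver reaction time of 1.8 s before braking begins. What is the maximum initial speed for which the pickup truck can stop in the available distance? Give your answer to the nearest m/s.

Maximum speed ≈ 6 m/s

a = μg = 0.54 × 9.8 = 5.292 m/s².
Stopping distance: v·t_r + v²/(2a) = 15 with t_r = 1.8 s and a = 5.292 m/s².
So v² + 19.051 v − 158.76 = 0.
Positive root: v = −a·t_r + √((a·t_r)² + 2a·d) = −9.526 + √(90.745 + 158.76) = 6.2697 m/s.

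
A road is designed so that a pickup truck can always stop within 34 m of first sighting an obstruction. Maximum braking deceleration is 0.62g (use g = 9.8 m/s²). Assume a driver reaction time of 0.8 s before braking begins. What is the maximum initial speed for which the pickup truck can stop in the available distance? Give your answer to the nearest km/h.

a = 0.62 × 9.8 = 6.076 m/s².
Stopping distance: v·t_r + v²/(2a) = 34 with t_r = 0.8 s and a = 6.076 m/s².
So v² + 9.722 v − 413.17 = 0.
Positive root: v = −a·t_r + √((a·t_r)² + 2a·d) = −4.861 + √(23.629 + 413.17) = 16.0387 m/s.
16.0387 m/s × 3.6 = 57.739 km/h.

Maximum speed ≈ 58 km/h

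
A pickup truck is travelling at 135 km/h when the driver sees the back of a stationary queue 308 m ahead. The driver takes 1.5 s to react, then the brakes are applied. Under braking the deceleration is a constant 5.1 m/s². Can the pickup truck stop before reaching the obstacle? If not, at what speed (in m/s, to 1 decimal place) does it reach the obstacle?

135 km/h ÷ 3.6 = 37.5000 m/s.
Reaction distance = 37.5000 × 1.5 = 56.250 m.
Braking distance = v²/(2a) = 1406.250 / 10.200 = 137.868 m.
Total stopping distance = 56.250 + 137.868 = 194.118 m, vs 308 m available — it stops with 308 − 194.118 = 113.882 m to spare.

Yes — it stops about 113.9 m short of the obstacle, so it never reaches it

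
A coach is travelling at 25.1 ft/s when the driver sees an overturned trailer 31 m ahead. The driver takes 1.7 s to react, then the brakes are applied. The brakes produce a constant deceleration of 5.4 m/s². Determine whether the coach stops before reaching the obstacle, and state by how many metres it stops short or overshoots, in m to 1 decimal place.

25.1 ft/s × 0.3048 = 7.6505 m/s.
Reaction distance = 7.6505 × 1.7 = 13.006 m.
Braking distance = v²/(2a) = 58.530 / 10.800 = 5.419 m.
Total stopping distance = 13.006 + 5.419 = 18.425 m, vs 31 m available — it stops with 31 − 18.425 = 12.575 m to spare.

Yes — it stops 12.6 m short of the obstacle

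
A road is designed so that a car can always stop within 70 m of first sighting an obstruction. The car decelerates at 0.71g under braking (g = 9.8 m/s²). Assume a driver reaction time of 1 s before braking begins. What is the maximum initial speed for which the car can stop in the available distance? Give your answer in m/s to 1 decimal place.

Maximum speed ≈ 25.0 m/s

a = 0.71 × 9.8 = 6.958 m/s².
Stopping distance: v·t_r + v²/(2a) = 70 with t_r = 1 s and a = 6.958 m/s².
So v² + 13.916 v − 974.12 = 0.
Positive root: v = −a·t_r + √((a·t_r)² + 2a·d) = −6.958 + √(48.414 + 974.12) = 25.0191 m/s.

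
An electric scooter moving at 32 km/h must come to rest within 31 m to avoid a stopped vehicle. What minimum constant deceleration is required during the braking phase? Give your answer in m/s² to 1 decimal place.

32 km/h ÷ 3.6 = 8.8889 m/s.
v² = 2a·d ⇒ a = v²/(2d) = 8.8889² / (2 × 31.000) = 79.013 / 62.000 = 1.2744 m/s².

Required deceleration ≈ 1.3 m/s²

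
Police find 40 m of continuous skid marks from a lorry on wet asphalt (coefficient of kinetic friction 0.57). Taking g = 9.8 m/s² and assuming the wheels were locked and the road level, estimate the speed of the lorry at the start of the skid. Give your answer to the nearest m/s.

Deceleration a = μg = 0.57 × 9.8 = 5.586 m/s².
v = √(2a·d) = √(2 × 5.586 × 40) = √446.880 = 21.1395 m/s.

Initial speed ≈ 21 m/s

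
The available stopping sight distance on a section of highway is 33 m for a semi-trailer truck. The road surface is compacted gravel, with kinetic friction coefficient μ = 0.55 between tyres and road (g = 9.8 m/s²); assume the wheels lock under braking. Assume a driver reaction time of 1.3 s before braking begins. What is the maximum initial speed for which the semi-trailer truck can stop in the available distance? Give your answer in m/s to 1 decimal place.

Maximum speed ≈ 13.1 m/s

a = μg = 0.55 × 9.8 = 5.390 m/s².
Stopping distance: v·t_r + v²/(2a) = 33 with t_r = 1.3 s and a = 5.390 m/s².
So v² + 14.014 v − 355.74 = 0.
Positive root: v = −a·t_r + √((a·t_r)² + 2a·d) = −7.007 + √(49.098 + 355.74) = 13.1136 m/s.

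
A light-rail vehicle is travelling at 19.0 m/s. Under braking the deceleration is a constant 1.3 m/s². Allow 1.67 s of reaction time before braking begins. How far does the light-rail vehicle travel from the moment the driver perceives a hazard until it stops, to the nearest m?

Reaction distance = v·t_r = 19.0000 × 1.67 = 31.730 m.
Braking distance = v²/(2a) = 19.0000² / (2 × 1.300) = 361.000 / 2.600 = 138.846 m.
Total = 31.730 + 138.846 = 170.576 m.

Total stopping distance ≈ 171 m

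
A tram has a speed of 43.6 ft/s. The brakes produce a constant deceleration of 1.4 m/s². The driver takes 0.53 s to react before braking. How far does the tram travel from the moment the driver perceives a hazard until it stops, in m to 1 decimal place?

Total stopping distance ≈ 70.1 m

43.6 ft/s × 0.3048 = 13.2893 m/s.
Reaction distance = v·t_r = 13.2893 × 0.53 = 7.043 m.
Braking distance = v²/(2a) = 13.2893² / (2 × 1.400) = 176.605 / 2.800 = 63.073 m.
Total = 7.043 + 63.073 = 70.116 m.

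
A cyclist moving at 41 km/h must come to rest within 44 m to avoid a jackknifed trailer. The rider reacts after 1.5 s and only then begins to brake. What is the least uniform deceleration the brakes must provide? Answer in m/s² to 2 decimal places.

Required deceleration ≈ 2.41 m/s²

41 km/h ÷ 3.6 = 11.3889 m/s.
Distance covered during reaction = 11.3889 × 1.5 = 17.083 m.
Distance available for braking: 44 − 17.083 = 26.917 m.
v² = 2a·d ⇒ a = v²/(2d) = 11.3889² / (2 × 26.917) = 129.707 / 53.834 = 2.4094 m/s².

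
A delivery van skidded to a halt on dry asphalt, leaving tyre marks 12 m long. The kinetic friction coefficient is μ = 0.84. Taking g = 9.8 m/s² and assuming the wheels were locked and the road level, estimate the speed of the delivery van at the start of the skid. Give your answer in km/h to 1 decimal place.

Initial speed ≈ 50.6 km/h

Deceleration a = μg = 0.84 × 9.8 = 8.232 m/s².
v = √(2a·d) = √(2 × 8.232 × 12) = √197.568 = 14.0559 m/s.
= 14.0559 × 3.6 = 50.601 km/h.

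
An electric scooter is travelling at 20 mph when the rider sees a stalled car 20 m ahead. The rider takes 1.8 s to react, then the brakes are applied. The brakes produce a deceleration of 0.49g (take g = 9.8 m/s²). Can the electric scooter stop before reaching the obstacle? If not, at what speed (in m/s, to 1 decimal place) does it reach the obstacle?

20 mph × 0.44704 = 8.9408 m/s.
a = 0.49 × 9.8 = 4.802 m/s².
Reaction distance = 8.9408 × 1.8 = 16.093 m.
Braking distance needed to stop: v²/(2a) = 79.938 / 9.604 = 8.323 m, so total needed = 16.093 + 8.323 = 24.416 m > 20 m — it cannot stop.
Distance remaining when braking begins: 20 − 16.093 = 3.907 m.
v² = v₀² − 2a·d = 79.938 − 2 × 4.802 × 3.907 = 42.415 m²/s².
v = √42.415 = 6.513 m/s.

No — it strikes the obstacle at 6.5 m/s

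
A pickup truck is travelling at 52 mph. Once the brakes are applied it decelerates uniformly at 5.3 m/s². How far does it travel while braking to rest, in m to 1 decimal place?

Braking distance ≈ 51.0 m

52 mph × 0.44704 = 23.2461 m/s.
Braking distance = v²/(2a) = 23.2461² / (2 × 5.300) = 540.381 / 10.600 = 50.979 m.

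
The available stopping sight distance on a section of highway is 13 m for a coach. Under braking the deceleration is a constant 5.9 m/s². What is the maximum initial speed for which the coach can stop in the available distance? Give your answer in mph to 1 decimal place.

Maximum speed ≈ 27.7 mph

v²/(2a) = d ⇒ v = √(2 × 5.900 × 13) = √153.40 = 12.3855 m/s.
12.3855 m/s ÷ 0.44704 = 27.706 mph.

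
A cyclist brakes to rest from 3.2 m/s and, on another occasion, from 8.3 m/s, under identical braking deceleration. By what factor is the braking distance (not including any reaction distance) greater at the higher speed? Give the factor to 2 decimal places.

Factor ≈ 6.73

Braking distance d = v²/(2a), so with a fixed, d ∝ v².
Factor = (8.3/3.2)² = 2.5938² = 6.7278.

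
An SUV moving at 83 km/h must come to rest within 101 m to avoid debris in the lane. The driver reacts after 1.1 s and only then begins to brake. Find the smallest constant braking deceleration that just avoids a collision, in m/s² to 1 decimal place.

83 km/h ÷ 3.6 = 23.0556 m/s.
Distance covered during reaction = 23.0556 × 1.1 = 25.361 m.
Distance available for braking: 101 − 25.361 = 75.639 m.
v² = 2a·d ⇒ a = v²/(2d) = 23.0556² / (2 × 75.639) = 531.561 / 151.278 = 3.5138 m/s².

Required deceleration ≈ 3.5 m/s²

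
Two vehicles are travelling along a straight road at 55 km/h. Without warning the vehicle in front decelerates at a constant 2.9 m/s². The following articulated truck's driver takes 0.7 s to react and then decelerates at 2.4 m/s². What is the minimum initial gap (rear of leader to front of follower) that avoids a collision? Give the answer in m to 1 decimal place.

55 km/h ÷ 3.6 = 15.2778 m/s.
Leader travels v²/(2a_L) = 233.411 / 5.800 = 40.243 m before stopping.
Follower covers v·t_r = 15.2778 × 0.7 = 10.694 m while reacting, then v²/(2a_F) = 233.411 / 4.800 = 48.627 m while braking, for a total of 10.694 + 48.627 = 59.321 m.
Since a_F ≤ a_L and the follower starts braking later, the follower is never slower than the leader, so the closest approach is when both have stopped.
Minimum gap = 59.321 − 40.243 = 19.078 m.

Minimum gap ≈ 19.1 m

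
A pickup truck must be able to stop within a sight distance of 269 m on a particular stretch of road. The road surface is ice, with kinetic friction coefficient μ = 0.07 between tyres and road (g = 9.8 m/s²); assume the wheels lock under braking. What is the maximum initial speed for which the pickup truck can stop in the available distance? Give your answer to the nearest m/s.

a = μg = 0.07 × 9.8 = 0.686 m/s².
v²/(2a) = d ⇒ v = √(2 × 0.686 × 269) = √369.07 = 19.2112 m/s.

Maximum speed ≈ 19 m/s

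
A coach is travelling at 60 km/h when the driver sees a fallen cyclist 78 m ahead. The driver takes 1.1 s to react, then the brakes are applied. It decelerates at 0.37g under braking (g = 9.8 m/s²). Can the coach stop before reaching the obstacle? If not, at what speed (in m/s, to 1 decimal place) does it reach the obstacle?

Yes — it stops about 21.4 m short of the obstacle, so it never reaches it

60 km/h ÷ 3.6 = 16.6667 m/s.
a = 0.37 × 9.8 = 3.626 m/s².
Reaction distance = 16.6667 × 1.1 = 18.333 m.
Braking distance = v²/(2a) = 277.779 / 7.252 = 38.304 m.
Total stopping distance = 18.333 + 38.304 = 56.637 m, vs 78 m available — it stops with 78 − 56.637 = 21.363 m to spare.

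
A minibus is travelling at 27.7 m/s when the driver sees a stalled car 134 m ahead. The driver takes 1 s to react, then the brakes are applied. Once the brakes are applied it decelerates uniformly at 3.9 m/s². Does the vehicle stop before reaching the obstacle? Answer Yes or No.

Yes

Reaction distance = 27.7000 × 1 = 27.700 m.
Braking distance = v²/(2a) = 767.290 / 7.800 = 98.371 m.
Total stopping distance = 27.700 + 98.371 = 126.071 m, vs 134 m available — it stops with 134 − 126.071 = 7.929 m to spare.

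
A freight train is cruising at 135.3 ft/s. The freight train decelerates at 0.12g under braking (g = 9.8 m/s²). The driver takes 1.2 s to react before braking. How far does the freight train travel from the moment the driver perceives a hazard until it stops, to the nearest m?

135.3 ft/s × 0.3048 = 41.2394 m/s.
a = 0.12 × 9.8 = 1.176 m/s².
Reaction distance = v·t_r = 41.2394 × 1.2 = 49.487 m.
Braking distance = v²/(2a) = 41.2394² / (2 × 1.176) = 1700.688 / 2.352 = 723.082 m.
Total = 49.487 + 723.082 = 772.569 m.

Total stopping distance ≈ 773 m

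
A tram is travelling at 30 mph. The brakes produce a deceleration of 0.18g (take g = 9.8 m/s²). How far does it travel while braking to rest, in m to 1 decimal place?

30 mph × 0.44704 = 13.4112 m/s.
a = 0.18 × 9.8 = 1.764 m/s².
Braking distance = v²/(2a) = 13.4112² / (2 × 1.764) = 179.860 / 3.528 = 50.981 m.

Braking distance ≈ 51.0 m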